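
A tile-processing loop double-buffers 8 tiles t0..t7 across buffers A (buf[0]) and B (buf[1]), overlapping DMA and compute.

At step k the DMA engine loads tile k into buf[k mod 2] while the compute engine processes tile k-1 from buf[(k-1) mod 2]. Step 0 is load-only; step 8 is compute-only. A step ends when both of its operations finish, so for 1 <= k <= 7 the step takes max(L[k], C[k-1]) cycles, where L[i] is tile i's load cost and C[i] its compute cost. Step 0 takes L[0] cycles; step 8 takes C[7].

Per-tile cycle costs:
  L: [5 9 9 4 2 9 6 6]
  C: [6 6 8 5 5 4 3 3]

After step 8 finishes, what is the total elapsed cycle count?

end_cycle[8] = 60

step 0: L[0]=5 → dur=5, Σ=5 | A=load:t0 B=idle [load-only]
step 1: L[1]=9 C[0]=6 → dur=9, Σ=14 | A=compute:t0 B=load:t1 [load-bound]
step 2: L[2]=9 C[1]=6 → dur=9, Σ=23 | A=load:t2 B=compute:t1 [load-bound]
step 3: L[3]=4 C[2]=8 → dur=8, Σ=31 | A=compute:t2 B=load:t3 [compute-bound]
step 4: L[4]=2 C[3]=5 → dur=5, Σ=36 | A=load:t4 B=compute:t3 [compute-bound]
step 5: L[5]=9 C[4]=5 → dur=9, Σ=45 | A=compute:t4 B=load:t5 [load-bound]
step 6: L[6]=6 C[5]=4 → dur=6, Σ=51 | A=load:t6 B=compute:t5 [load-bound]
step 7: L[7]=6 C[6]=3 → dur=6, Σ=57 | A=compute:t6 B=load:t7 [load-bound]
step 8: C[7]=3 → dur=3, Σ=60 | A=idle B=compute:t7 [compute-only]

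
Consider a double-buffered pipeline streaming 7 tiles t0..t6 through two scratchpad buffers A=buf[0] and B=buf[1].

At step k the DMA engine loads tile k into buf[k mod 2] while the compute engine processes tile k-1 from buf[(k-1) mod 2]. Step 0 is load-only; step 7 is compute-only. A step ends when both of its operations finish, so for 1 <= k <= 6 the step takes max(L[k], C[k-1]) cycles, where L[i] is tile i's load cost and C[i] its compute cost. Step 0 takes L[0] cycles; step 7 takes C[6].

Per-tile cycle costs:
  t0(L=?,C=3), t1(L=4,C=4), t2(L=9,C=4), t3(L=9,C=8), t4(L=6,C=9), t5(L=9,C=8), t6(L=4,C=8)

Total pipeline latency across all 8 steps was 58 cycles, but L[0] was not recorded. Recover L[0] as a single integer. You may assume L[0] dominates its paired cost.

L[0] = 3

step 0 → dur = L[0]=? = L[0]  (unknown; binding)
step 1 → dur = max(L[1]=4, C[0]=3) = 4
step 2 → dur = max(L[2]=9, C[1]=4) = 9
step 3 → dur = max(L[3]=9, C[2]=4) = 9
step 4 → dur = max(L[4]=6, C[3]=8) = 8
step 5 → dur = max(L[5]=9, C[4]=9) = 9
step 6 → dur = max(L[6]=4, C[5]=8) = 8
step 7 → dur = C[6]=8 = 8
sum of known step durations = 55
dur[0] = total - known = 58 - 55 = 3
L[0] is the binding max in step 0, so L[0] = dur[0] = 3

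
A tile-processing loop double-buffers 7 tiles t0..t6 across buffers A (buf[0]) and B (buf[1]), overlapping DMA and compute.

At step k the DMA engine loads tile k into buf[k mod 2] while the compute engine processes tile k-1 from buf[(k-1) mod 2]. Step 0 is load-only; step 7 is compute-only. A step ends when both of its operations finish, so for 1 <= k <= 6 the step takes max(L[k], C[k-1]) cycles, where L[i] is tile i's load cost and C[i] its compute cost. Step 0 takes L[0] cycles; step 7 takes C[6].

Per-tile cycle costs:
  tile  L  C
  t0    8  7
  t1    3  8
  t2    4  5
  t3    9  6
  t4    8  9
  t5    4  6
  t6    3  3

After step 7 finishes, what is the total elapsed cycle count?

step 0: L[0]=8 → dur=8, Σ=8 | A=load:t0 B=idle [load-only]
step 1: L[1]=3 C[0]=7 → dur=7, Σ=15 | A=compute:t0 B=load:t1 [compute-bound]
step 2: L[2]=4 C[1]=8 → dur=8, Σ=23 | A=load:t2 B=compute:t1 [compute-bound]
step 3: L[3]=9 C[2]=5 → dur=9, Σ=32 | A=compute:t2 B=load:t3 [load-bound]
step 4: L[4]=8 C[3]=6 → dur=8, Σ=40 | A=load:t4 B=compute:t3 [load-bound]
step 5: L[5]=4 C[4]=9 → dur=9, Σ=49 | A=compute:t4 B=load:t5 [compute-bound]
step 6: L[6]=3 C[5]=6 → dur=6, Σ=55 | A=load:t6 B=compute:t5 [compute-bound]
step 7: C[6]=3 → dur=3, Σ=58 | A=compute:t6 B=idle [compute-only]

end_cycle[7] = 58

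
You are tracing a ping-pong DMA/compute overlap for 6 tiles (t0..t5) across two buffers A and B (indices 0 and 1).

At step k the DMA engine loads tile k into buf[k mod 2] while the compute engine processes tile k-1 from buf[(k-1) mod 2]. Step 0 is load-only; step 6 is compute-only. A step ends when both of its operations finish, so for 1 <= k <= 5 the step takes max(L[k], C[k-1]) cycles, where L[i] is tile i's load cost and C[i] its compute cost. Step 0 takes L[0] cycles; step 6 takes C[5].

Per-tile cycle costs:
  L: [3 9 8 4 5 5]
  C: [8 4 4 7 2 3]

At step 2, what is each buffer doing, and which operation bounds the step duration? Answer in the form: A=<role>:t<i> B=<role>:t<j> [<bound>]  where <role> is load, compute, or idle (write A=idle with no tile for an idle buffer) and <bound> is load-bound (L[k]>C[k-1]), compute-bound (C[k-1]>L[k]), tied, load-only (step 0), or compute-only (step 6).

step 2: A=load:t2 B=compute:t1 [load-bound]

[0] DMA t0→A (3c) ∥ CU idle ⇒ 3c, clock 3
[1] DMA t1→B (9c) ∥ CU A:t0 (8c) ⇒ 9c, clock 12
[2] DMA t2→A (8c) ∥ CU B:t1 (4c) ⇒ 8c, clock 20
[3] DMA t3→B (4c) ∥ CU A:t2 (4c) ⇒ 4c, clock 24
[4] DMA t4→A (5c) ∥ CU B:t3 (7c) ⇒ 7c, clock 31
[5] DMA t5→B (5c) ∥ CU A:t4 (2c) ⇒ 5c, clock 36
[6] DMA idle ∥ CU B:t5 (3c) ⇒ 3c, clock 39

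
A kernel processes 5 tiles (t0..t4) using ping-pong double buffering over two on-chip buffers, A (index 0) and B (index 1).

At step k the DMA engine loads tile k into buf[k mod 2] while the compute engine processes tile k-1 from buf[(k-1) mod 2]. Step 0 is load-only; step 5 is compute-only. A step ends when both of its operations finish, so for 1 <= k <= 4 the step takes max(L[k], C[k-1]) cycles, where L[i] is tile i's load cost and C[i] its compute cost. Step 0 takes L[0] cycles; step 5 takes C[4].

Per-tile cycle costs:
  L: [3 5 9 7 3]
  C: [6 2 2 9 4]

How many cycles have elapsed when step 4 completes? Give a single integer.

step 0: L[0]=3 → dur=3, Σ=3 | A=load:t0 B=idle [load-only]
step 1: L[1]=5 C[0]=6 → dur=6, Σ=9 | A=compute:t0 B=load:t1 [compute-bound]
step 2: L[2]=9 C[1]=2 → dur=9, Σ=18 | A=load:t2 B=compute:t1 [load-bound]
step 3: L[3]=7 C[2]=2 → dur=7, Σ=25 | A=compute:t2 B=load:t3 [load-bound]
step 4: L[4]=3 C[3]=9 → dur=9, Σ=34 | A=load:t4 B=compute:t3 [compute-bound]
step 5: C[4]=4 → dur=4, Σ=38 | A=compute:t4 B=idle [compute-only]

end_cycle[4] = 34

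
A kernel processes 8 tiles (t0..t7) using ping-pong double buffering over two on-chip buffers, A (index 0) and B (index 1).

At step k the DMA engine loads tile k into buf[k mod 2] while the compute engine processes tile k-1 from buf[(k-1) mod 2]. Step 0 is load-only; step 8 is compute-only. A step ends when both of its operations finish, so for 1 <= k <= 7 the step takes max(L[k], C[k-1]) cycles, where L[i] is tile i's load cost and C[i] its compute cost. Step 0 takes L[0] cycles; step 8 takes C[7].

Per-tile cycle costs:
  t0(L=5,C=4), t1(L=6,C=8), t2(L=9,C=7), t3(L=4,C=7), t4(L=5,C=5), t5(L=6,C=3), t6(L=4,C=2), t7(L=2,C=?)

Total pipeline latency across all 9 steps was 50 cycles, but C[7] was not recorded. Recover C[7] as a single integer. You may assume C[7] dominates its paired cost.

step 0 → dur = L[0]=5 = 5
step 1 → dur = max(L[1]=6, C[0]=4) = 6
step 2 → dur = max(L[2]=9, C[1]=8) = 9
step 3 → dur = max(L[3]=4, C[2]=7) = 7
step 4 → dur = max(L[4]=5, C[3]=7) = 7
step 5 → dur = max(L[5]=6, C[4]=5) = 6
step 6 → dur = max(L[6]=4, C[5]=3) = 4
step 7 → dur = max(L[7]=2, C[6]=2) = 2
step 8 → dur = C[7]=? = C[7]  (unknown; binding)
sum of known step durations = 46
dur[8] = total - known = 50 - 46 = 4
C[7] is the binding max in step 8, so C[7] = dur[8] = 4

C[7] = 4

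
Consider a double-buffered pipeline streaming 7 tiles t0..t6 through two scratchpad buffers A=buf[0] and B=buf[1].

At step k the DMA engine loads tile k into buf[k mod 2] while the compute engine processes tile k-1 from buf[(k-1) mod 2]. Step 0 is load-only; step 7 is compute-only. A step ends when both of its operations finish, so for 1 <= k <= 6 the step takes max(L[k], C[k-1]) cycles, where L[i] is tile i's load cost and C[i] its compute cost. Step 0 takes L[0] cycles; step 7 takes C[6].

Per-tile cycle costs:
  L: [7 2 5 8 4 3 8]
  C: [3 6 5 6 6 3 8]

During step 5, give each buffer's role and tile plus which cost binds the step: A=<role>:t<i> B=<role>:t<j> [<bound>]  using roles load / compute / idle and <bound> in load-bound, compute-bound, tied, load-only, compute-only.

step 5: A=compute:t4 B=load:t5 [compute-bound]

  0. 7=7c; end=7; A:t0 B:-
  1. max(2,3)=3c; end=10; A:t0 B:t1
  2. max(5,6)=6c; end=16; A:t2 B:t1
  3. max(8,5)=8c; end=24; A:t2 B:t3
  4. max(4,6)=6c; end=30; A:t4 B:t3
  5. max(3,6)=6c; end=36; A:t4 B:t5
  6. max(8,3)=8c; end=44; A:t6 B:t5
  7. 8=8c; end=52; A:t6 B:t5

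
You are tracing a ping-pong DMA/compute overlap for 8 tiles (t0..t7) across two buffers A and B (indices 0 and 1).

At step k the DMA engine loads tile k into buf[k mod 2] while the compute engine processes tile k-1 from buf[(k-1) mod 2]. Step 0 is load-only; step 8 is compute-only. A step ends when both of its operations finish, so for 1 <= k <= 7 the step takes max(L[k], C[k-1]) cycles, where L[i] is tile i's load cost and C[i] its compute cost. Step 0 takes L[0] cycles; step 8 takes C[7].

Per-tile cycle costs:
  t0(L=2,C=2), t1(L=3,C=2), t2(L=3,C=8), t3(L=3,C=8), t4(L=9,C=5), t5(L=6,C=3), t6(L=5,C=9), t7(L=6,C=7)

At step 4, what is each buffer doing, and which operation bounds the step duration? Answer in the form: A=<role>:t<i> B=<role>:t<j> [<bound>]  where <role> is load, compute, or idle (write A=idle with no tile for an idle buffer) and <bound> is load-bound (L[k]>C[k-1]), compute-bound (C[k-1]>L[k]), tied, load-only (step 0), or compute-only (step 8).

step 0: L[0]=2 → dur=2, Σ=2 | A=load:t0 B=idle [load-only]
step 1: L[1]=3 C[0]=2 → dur=3, Σ=5 | A=compute:t0 B=load:t1 [load-bound]
step 2: L[2]=3 C[1]=2 → dur=3, Σ=8 | A=load:t2 B=compute:t1 [load-bound]
step 3: L[3]=3 C[2]=8 → dur=8, Σ=16 | A=compute:t2 B=load:t3 [compute-bound]
step 4: L[4]=9 C[3]=8 → dur=9, Σ=25 | A=load:t4 B=compute:t3 [load-bound]
step 5: L[5]=6 C[4]=5 → dur=6, Σ=31 | A=compute:t4 B=load:t5 [load-bound]
step 6: L[6]=5 C[5]=3 → dur=5, Σ=36 | A=load:t6 B=compute:t5 [load-bound]
step 7: L[7]=6 C[6]=9 → dur=9, Σ=45 | A=compute:t6 B=load:t7 [compute-bound]
step 8: C[7]=7 → dur=7, Σ=52 | A=idle B=compute:t7 [compute-only]

step 4: A=load:t4 B=compute:t3 [load-bound]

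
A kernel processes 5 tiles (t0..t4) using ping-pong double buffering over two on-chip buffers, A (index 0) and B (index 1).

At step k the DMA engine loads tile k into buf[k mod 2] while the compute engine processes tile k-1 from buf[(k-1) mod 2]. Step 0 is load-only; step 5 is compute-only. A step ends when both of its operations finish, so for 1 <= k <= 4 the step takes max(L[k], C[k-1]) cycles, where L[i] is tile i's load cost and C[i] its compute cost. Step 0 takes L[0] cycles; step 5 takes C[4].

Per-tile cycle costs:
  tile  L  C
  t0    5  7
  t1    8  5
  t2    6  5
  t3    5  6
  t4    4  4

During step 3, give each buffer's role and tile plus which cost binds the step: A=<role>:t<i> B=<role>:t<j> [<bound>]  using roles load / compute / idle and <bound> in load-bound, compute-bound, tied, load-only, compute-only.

  0. 5=5c; end=5; A:t0 B:-
  1. max(8,7)=8c; end=13; A:t0 B:t1
  2. max(6,5)=6c; end=19; A:t2 B:t1
  3. max(5,5)=5c; end=24; A:t2 B:t3
  4. max(4,6)=6c; end=30; A:t4 B:t3
  5. 4=4c; end=34; A:t4 B:t3

step 3: A=compute:t2 B=load:t3 [tied]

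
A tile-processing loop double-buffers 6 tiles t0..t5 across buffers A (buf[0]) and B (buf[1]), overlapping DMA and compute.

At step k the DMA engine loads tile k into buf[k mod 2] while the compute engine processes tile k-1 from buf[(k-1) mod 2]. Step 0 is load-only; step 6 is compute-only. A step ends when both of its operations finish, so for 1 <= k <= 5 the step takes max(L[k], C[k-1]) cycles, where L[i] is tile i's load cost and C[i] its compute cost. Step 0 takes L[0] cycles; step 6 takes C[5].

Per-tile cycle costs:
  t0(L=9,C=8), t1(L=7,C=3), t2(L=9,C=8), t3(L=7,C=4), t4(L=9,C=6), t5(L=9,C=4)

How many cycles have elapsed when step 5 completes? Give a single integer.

end_cycle[5] = 52

  0. 9=9c; end=9; A:t0 B:-
  1. max(7,8)=8c; end=17; A:t0 B:t1
  2. max(9,3)=9c; end=26; A:t2 B:t1
  3. max(7,8)=8c; end=34; A:t2 B:t3
  4. max(9,4)=9c; end=43; A:t4 B:t3
  5. max(9,6)=9c; end=52; A:t4 B:t5
  6. 4=4c; end=56; A:t4 B:t5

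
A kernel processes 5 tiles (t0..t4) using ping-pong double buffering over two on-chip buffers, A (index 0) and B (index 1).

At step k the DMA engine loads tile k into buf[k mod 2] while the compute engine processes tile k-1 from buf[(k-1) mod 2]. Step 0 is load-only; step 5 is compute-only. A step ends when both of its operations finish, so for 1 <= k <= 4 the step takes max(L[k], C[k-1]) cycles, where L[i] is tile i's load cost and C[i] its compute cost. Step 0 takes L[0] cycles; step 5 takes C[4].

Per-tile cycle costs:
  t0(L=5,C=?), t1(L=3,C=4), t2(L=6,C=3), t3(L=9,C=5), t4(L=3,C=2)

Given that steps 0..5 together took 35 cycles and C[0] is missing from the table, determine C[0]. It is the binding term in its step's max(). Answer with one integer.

C[0] = 8

step 0 = dur = L[0]=5 = 5
step 1 = dur = max(L[1]=3, C[0]=?) = C[0]  (unknown; binding)
step 2 = dur = max(L[2]=6, C[1]=4) = 6
step 3 = dur = max(L[3]=9, C[2]=3) = 9
step 4 = dur = max(L[4]=3, C[3]=5) = 5
step 5 = dur = C[4]=2 = 2
sum of known step durations = 27
dur[1] = total - known = 35 - 27 = 8
C[0] is the binding max in step 1, so C[0] = dur[1] = 8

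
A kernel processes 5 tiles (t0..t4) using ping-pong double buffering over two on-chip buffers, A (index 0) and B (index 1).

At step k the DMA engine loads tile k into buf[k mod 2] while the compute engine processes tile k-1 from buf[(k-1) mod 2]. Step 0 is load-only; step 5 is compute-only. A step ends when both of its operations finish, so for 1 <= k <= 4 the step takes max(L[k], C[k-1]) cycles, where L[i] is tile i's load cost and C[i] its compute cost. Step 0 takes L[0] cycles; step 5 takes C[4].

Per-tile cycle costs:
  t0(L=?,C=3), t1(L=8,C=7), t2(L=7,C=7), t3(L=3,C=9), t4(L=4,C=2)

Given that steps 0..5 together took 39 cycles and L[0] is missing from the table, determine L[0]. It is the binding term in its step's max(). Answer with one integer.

L[0] = 6

step 0: dur = L[0]=? = L[0]  (unknown; binding)
step 1: dur = max(L[1]=8, C[0]=3) = 8
step 2: dur = max(L[2]=7, C[1]=7) = 7
step 3: dur = max(L[3]=3, C[2]=7) = 7
step 4: dur = max(L[4]=4, C[3]=9) = 9
step 5: dur = C[4]=2 = 2
sum of known step durations = 33
dur[0] = total - known = 39 - 33 = 6
L[0] is the binding max in step 0, so L[0] = dur[0] = 6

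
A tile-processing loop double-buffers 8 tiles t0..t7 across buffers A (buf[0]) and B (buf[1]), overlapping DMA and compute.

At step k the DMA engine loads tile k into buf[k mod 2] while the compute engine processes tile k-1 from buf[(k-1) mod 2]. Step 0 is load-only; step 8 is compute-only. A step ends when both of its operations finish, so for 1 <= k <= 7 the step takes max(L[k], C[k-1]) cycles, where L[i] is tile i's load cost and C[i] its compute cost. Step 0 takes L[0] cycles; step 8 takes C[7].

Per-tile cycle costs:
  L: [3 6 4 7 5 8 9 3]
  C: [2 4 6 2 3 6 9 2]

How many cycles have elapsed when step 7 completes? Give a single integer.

end_cycle[7] = 51

  0. 3=3c; end=3; A:t0 B:-
  1. max(6,2)=6c; end=9; A:t0 B:t1
  2. max(4,4)=4c; end=13; A:t2 B:t1
  3. max(7,6)=7c; end=20; A:t2 B:t3
  4. max(5,2)=5c; end=25; A:t4 B:t3
  5. max(8,3)=8c; end=33; A:t4 B:t5
  6. max(9,6)=9c; end=42; A:t6 B:t5
  7. max(3,9)=9c; end=51; A:t6 B:t7
  8. 2=2c; end=53; A:t6 B:t7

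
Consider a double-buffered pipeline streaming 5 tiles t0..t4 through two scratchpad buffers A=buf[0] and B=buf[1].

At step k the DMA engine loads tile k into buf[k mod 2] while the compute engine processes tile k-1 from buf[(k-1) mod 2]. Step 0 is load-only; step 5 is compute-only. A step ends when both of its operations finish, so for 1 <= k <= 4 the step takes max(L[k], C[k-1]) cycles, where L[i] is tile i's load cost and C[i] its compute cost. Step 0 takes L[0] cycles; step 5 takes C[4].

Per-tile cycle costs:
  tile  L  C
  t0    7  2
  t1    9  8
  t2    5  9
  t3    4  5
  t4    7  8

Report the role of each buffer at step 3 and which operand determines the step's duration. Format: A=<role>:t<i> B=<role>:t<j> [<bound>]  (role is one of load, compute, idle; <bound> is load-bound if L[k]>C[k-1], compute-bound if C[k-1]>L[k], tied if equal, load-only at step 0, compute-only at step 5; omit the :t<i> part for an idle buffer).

  0. 7=7c; end=7; A:t0 B:-
  1. max(9,2)=9c; end=16; A:t0 B:t1
  2. max(5,8)=8c; end=24; A:t2 B:t1
  3. max(4,9)=9c; end=33; A:t2 B:t3
  4. max(7,5)=7c; end=40; A:t4 B:t3
  5. 8=8c; end=48; A:t4 B:t3

step 3: A=compute:t2 B=load:t3 [compute-bound]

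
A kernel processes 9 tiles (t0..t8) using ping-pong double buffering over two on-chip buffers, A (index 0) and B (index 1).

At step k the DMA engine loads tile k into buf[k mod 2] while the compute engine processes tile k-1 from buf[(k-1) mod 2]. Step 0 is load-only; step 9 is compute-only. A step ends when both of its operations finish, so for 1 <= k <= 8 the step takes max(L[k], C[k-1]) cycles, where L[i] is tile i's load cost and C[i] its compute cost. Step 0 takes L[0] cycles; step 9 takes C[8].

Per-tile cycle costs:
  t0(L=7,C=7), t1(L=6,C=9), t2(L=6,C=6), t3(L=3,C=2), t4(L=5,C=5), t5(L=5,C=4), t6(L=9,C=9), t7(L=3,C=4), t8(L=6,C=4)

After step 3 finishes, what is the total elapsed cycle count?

step 0: L[0]=7 → dur=7, Σ=7 | A=load:t0 B=idle [load-only]
step 1: L[1]=6 C[0]=7 → dur=7, Σ=14 | A=compute:t0 B=load:t1 [compute-bound]
step 2: L[2]=6 C[1]=9 → dur=9, Σ=23 | A=load:t2 B=compute:t1 [compute-bound]
step 3: L[3]=3 C[2]=6 → dur=6, Σ=29 | A=compute:t2 B=load:t3 [compute-bound]
step 4: L[4]=5 C[3]=2 → dur=5, Σ=34 | A=load:t4 B=compute:t3 [load-bound]
step 5: L[5]=5 C[4]=5 → dur=5, Σ=39 | A=compute:t4 B=load:t5 [tied]
step 6: L[6]=9 C[5]=4 → dur=9, Σ=48 | A=load:t6 B=compute:t5 [load-bound]
step 7: L[7]=3 C[6]=9 → dur=9, Σ=57 | A=compute:t6 B=load:t7 [compute-bound]
step 8: L[8]=6 C[7]=4 → dur=6, Σ=63 | A=load:t8 B=compute:t7 [load-bound]
step 9: C[8]=4 → dur=4, Σ=67 | A=compute:t8 B=idle [compute-only]

end_cycle[3] = 29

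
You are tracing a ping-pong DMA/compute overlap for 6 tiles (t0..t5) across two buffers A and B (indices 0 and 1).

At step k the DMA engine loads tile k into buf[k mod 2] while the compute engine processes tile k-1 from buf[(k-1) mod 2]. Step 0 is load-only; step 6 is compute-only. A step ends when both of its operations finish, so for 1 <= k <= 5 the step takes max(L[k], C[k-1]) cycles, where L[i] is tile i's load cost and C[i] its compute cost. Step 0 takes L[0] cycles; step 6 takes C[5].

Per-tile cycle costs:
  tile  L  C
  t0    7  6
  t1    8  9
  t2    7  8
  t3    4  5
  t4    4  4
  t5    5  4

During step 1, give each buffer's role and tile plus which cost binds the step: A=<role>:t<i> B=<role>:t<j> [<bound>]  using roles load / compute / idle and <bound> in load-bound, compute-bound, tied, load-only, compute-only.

step 1: A=compute:t0 B=load:t1 [load-bound]

  0. 7=7c; end=7; A:t0 B:-
  1. max(8,6)=8c; end=15; A:t0 B:t1
  2. max(7,9)=9c; end=24; A:t2 B:t1
  3. max(4,8)=8c; end=32; A:t2 B:t3
  4. max(4,5)=5c; end=37; A:t4 B:t3
  5. max(5,4)=5c; end=42; A:t4 B:t5
  6. 4=4c; end=46; A:t4 B:t5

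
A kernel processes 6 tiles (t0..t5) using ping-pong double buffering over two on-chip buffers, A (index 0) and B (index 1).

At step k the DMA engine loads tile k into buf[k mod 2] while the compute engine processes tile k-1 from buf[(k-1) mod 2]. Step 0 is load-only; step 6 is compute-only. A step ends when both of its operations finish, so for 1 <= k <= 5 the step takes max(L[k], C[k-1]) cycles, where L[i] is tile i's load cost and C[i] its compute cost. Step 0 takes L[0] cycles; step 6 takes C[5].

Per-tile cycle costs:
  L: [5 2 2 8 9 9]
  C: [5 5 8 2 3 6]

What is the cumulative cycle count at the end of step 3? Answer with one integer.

end_cycle[3] = 23

k=0 load=t0/5c comp=- wait=5 total=5
k=1 load=t1/2c comp=t0/5c wait=5 total=10
k=2 load=t2/2c comp=t1/5c wait=5 total=15
k=3 load=t3/8c comp=t2/8c wait=8 total=23
k=4 load=t4/9c comp=t3/2c wait=9 total=32
k=5 load=t5/9c comp=t4/3c wait=9 total=41
k=6 load=- comp=t5/6c wait=6 total=47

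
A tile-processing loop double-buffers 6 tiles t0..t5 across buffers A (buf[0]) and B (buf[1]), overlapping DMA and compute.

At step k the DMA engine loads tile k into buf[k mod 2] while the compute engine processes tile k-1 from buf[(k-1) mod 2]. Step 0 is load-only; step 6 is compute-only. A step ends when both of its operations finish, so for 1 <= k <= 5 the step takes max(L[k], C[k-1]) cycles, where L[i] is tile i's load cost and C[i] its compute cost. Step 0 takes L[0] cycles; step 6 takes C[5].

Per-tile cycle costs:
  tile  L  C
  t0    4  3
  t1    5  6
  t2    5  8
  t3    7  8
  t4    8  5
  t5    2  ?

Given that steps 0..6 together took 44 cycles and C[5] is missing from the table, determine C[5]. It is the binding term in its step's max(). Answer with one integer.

step 0: dur = L[0]=4 = 4
step 1: dur = max(L[1]=5, C[0]=3) = 5
step 2: dur = max(L[2]=5, C[1]=6) = 6
step 3: dur = max(L[3]=7, C[2]=8) = 8
step 4: dur = max(L[4]=8, C[3]=8) = 8
step 5: dur = max(L[5]=2, C[4]=5) = 5
step 6: dur = C[5]=? = C[5]  (unknown; binding)
sum of known step durations = 36
dur[6] = total - known = 44 - 36 = 8
C[5] is the binding max in step 6, so C[5] = dur[6] = 8

C[5] = 8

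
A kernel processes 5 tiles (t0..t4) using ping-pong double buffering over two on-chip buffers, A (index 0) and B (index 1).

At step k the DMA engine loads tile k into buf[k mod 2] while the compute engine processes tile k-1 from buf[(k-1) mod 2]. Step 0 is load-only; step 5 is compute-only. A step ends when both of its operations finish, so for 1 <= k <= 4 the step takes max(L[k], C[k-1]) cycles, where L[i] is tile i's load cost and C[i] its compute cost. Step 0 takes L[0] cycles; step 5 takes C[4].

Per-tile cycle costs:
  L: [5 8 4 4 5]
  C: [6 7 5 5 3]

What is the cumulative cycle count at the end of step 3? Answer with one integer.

end_cycle[3] = 25

k=0 load=t0/5c comp=- wait=5 total=5
k=1 load=t1/8c comp=t0/6c wait=8 total=13
k=2 load=t2/4c comp=t1/7c wait=7 total=20
k=3 load=t3/4c comp=t2/5c wait=5 total=25
k=4 load=t4/5c comp=t3/5c wait=5 total=30
k=5 load=- comp=t4/3c wait=3 total=33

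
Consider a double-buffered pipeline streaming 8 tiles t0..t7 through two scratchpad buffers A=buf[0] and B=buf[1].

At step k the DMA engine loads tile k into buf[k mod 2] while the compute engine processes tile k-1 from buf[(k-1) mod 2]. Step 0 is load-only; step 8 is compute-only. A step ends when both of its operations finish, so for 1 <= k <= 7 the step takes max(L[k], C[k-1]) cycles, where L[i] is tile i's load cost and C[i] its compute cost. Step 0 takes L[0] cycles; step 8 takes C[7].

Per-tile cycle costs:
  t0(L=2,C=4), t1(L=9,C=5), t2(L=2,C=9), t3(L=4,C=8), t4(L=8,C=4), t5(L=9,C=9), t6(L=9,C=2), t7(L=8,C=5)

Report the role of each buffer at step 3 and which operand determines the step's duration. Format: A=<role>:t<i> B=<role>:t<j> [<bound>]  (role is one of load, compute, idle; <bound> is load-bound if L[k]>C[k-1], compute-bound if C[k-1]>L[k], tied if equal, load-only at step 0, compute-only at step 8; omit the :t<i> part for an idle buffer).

step 3: A=compute:t2 B=load:t3 [compute-bound]

step 0: L[0]=2 → dur=2, Σ=2 | A=load:t0 B=idle [load-only]
step 1: L[1]=9 C[0]=4 → dur=9, Σ=11 | A=compute:t0 B=load:t1 [load-bound]
step 2: L[2]=2 C[1]=5 → dur=5, Σ=16 | A=load:t2 B=compute:t1 [compute-bound]
step 3: L[3]=4 C[2]=9 → dur=9, Σ=25 | A=compute:t2 B=load:t3 [compute-bound]
step 4: L[4]=8 C[3]=8 → dur=8, Σ=33 | A=load:t4 B=compute:t3 [tied]
step 5: L[5]=9 C[4]=4 → dur=9, Σ=42 | A=compute:t4 B=load:t5 [load-bound]
step 6: L[6]=9 C[5]=9 → dur=9, Σ=51 | A=load:t6 B=compute:t5 [tied]
step 7: L[7]=8 C[6]=2 → dur=8, Σ=59 | A=compute:t6 B=load:t7 [load-bound]
step 8: C[7]=5 → dur=5, Σ=64 | A=idle B=compute:t7 [compute-only]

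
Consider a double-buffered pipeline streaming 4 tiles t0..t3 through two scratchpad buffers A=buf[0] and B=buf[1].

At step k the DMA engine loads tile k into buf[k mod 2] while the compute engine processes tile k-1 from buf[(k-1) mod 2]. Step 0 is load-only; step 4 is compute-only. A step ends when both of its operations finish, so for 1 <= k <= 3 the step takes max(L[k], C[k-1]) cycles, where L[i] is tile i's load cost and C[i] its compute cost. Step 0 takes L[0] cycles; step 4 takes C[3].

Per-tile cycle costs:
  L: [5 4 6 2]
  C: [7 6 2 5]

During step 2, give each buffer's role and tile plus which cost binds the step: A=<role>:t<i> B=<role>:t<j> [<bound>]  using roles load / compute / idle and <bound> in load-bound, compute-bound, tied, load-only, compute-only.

k=0 load=t0/5c comp=- wait=5 total=5
k=1 load=t1/4c comp=t0/7c wait=7 total=12
k=2 load=t2/6c comp=t1/6c wait=6 total=18
k=3 load=t3/2c comp=t2/2c wait=2 total=20
k=4 load=- comp=t3/5c wait=5 total=25

step 2: A=load:t2 B=compute:t1 [tied]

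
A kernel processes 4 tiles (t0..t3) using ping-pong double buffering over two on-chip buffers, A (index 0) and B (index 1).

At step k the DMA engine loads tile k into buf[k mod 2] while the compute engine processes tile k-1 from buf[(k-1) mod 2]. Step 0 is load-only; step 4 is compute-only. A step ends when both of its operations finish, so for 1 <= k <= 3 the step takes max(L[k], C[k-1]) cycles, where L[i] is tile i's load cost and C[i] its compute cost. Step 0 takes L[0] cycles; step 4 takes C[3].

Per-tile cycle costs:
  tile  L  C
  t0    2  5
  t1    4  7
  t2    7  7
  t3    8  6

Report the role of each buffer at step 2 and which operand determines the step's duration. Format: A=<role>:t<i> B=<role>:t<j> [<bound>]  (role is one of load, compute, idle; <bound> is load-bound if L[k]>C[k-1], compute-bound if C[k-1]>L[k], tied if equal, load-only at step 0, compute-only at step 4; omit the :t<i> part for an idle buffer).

step 0: L[0]=2 → dur=2, Σ=2 | A=load:t0 B=idle [load-only]
step 1: L[1]=4 C[0]=5 → dur=5, Σ=7 | A=compute:t0 B=load:t1 [compute-bound]
step 2: L[2]=7 C[1]=7 → dur=7, Σ=14 | A=load:t2 B=compute:t1 [tied]
step 3: L[3]=8 C[2]=7 → dur=8, Σ=22 | A=compute:t2 B=load:t3 [load-bound]
step 4: C[3]=6 → dur=6, Σ=28 | A=idle B=compute:t3 [compute-only]

step 2: A=load:t2 B=compute:t1 [tied]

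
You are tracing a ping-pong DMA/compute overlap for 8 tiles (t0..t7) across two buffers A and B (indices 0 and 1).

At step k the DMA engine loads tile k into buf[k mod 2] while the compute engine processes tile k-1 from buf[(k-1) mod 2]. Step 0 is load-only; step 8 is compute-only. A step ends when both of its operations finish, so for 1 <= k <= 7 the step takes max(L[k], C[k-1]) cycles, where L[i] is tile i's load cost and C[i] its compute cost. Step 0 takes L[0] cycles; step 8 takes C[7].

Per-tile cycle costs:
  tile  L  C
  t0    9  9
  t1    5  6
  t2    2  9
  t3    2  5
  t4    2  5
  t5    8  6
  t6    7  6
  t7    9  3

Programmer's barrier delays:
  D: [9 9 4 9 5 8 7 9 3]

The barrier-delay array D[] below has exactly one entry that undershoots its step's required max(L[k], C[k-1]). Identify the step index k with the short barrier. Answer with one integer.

hazard at step 2

[0] required=L[0]=9=9 vs D=9 ok
[1] required=max(L[1]=5,C[0]=9)=9 vs D=9 ok
[2] required=max(L[2]=2,C[1]=6)=6 vs D=4 SHORT
[3] required=max(L[3]=2,C[2]=9)=9 vs D=9 ok
[4] required=max(L[4]=2,C[3]=5)=5 vs D=5 ok
[5] required=max(L[5]=8,C[4]=5)=8 vs D=8 ok
[6] required=max(L[6]=7,C[5]=6)=7 vs D=7 ok
[7] required=max(L[7]=9,C[6]=6)=9 vs D=9 ok
[8] required=C[7]=3=3 vs D=3 ok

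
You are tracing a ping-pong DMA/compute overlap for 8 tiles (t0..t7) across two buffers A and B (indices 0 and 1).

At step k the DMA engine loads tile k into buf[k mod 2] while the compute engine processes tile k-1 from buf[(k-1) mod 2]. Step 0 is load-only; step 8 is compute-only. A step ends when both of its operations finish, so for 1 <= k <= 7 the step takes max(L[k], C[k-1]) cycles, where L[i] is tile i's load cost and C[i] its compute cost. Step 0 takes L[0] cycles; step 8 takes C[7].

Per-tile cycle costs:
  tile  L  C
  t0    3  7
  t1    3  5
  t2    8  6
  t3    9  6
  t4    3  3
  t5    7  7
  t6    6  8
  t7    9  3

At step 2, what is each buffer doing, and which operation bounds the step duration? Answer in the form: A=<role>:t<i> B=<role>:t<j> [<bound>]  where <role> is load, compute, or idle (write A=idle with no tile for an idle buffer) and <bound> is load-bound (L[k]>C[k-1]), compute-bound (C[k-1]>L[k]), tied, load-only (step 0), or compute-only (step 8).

step 2: A=load:t2 B=compute:t1 [load-bound]

  0. 3=3c; end=3; A:t0 B:-
  1. max(3,7)=7c; end=10; A:t0 B:t1
  2. max(8,5)=8c; end=18; A:t2 B:t1
  3. max(9,6)=9c; end=27; A:t2 B:t3
  4. max(3,6)=6c; end=33; A:t4 B:t3
  5. max(7,3)=7c; end=40; A:t4 B:t5
  6. max(6,7)=7c; end=47; A:t6 B:t5
  7. max(9,8)=9c; end=56; A:t6 B:t7
  8. 3=3c; end=59; A:t6 B:t7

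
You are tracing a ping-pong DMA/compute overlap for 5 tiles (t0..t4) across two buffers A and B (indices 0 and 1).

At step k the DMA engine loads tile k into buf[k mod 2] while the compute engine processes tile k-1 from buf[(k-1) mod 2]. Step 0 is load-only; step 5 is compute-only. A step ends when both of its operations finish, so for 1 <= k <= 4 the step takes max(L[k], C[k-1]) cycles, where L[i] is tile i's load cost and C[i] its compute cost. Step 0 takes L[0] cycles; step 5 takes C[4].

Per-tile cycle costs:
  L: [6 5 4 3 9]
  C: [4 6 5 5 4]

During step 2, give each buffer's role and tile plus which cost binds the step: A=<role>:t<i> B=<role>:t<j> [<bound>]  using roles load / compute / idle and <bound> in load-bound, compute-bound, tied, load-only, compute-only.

  0. 6=6c; end=6; A:t0 B:-
  1. max(5,4)=5c; end=11; A:t0 B:t1
  2. max(4,6)=6c; end=17; A:t2 B:t1
  3. max(3,5)=5c; end=22; A:t2 B:t3
  4. max(9,5)=9c; end=31; A:t4 B:t3
  5. 4=4c; end=35; A:t4 B:t3

step 2: A=load:t2 B=compute:t1 [compute-bound]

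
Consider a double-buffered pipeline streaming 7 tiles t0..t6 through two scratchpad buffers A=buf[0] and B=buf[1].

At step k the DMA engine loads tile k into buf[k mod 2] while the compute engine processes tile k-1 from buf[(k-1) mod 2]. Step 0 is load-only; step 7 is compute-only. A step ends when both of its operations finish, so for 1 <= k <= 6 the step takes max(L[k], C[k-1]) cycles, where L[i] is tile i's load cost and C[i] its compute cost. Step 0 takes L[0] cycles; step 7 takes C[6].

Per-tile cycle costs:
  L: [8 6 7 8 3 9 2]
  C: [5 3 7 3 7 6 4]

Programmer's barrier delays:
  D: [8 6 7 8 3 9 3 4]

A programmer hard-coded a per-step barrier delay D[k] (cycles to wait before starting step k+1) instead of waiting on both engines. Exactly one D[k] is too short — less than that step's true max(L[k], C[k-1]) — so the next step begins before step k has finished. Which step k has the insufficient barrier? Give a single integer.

hazard at step 6

[0] required=L[0]=8=8 vs D=8 ok
[1] required=max(L[1]=6,C[0]=5)=6 vs D=6 ok
[2] required=max(L[2]=7,C[1]=3)=7 vs D=7 ok
[3] required=max(L[3]=8,C[2]=7)=8 vs D=8 ok
[4] required=max(L[4]=3,C[3]=3)=3 vs D=3 ok
[5] required=max(L[5]=9,C[4]=7)=9 vs D=9 ok
[6] required=max(L[6]=2,C[5]=6)=6 vs D=3 SHORT
[7] required=C[6]=4=4 vs D=4 ok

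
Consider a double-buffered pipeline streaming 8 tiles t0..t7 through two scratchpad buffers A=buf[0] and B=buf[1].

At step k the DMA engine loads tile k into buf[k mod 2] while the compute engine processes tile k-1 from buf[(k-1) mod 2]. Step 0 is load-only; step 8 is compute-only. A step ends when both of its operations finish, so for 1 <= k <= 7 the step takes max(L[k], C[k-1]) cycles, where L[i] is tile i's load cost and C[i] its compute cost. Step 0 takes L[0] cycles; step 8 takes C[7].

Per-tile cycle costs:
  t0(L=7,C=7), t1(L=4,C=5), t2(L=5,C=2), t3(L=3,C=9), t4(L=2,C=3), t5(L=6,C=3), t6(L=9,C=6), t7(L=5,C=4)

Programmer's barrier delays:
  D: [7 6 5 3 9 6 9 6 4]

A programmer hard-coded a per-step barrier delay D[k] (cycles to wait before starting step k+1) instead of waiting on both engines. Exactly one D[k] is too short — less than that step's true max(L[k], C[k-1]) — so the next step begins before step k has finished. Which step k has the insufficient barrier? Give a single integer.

k=0 barrier L[0]=7→7c, D[0]=7 ok
k=1 barrier max(L[1]=4,C[0]=7)→7c, D[1]=6 SHORT
k=2 barrier max(L[2]=5,C[1]=5)→5c, D[2]=5 ok
k=3 barrier max(L[3]=3,C[2]=2)→3c, D[3]=3 ok
k=4 barrier max(L[4]=2,C[3]=9)→9c, D[4]=9 ok
k=5 barrier max(L[5]=6,C[4]=3)→6c, D[5]=6 ok
k=6 barrier max(L[6]=9,C[5]=3)→9c, D[6]=9 ok
k=7 barrier max(L[7]=5,C[6]=6)→6c, D[7]=6 ok
k=8 barrier C[7]=4→4c, D[8]=4 ok

hazard at step 1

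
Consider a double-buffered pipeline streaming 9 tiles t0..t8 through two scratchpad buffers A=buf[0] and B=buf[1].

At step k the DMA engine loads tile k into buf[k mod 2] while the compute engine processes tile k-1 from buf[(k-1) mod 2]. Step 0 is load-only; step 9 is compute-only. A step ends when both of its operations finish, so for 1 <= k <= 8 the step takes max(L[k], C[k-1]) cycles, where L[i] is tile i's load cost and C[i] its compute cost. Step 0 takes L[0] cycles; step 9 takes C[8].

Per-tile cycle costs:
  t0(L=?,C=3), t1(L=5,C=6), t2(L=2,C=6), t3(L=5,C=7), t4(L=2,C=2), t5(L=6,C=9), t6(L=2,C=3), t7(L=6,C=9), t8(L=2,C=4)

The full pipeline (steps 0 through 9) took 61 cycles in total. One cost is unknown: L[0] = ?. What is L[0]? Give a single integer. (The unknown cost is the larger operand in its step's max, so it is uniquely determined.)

L[0] = 3

step 0: dur = L[0]=? = L[0]  (unknown; binding)
step 1: dur = max(L[1]=5, C[0]=3) = 5
step 2: dur = max(L[2]=2, C[1]=6) = 6
step 3: dur = max(L[3]=5, C[2]=6) = 6
step 4: dur = max(L[4]=2, C[3]=7) = 7
step 5: dur = max(L[5]=6, C[4]=2) = 6
step 6: dur = max(L[6]=2, C[5]=9) = 9
step 7: dur = max(L[7]=6, C[6]=3) = 6
step 8: dur = max(L[8]=2, C[7]=9) = 9
step 9: dur = C[8]=4 = 4
sum of known step durations = 58
dur[0] = total - known = 61 - 58 = 3
L[0] is the binding max in step 0, so L[0] = dur[0] = 3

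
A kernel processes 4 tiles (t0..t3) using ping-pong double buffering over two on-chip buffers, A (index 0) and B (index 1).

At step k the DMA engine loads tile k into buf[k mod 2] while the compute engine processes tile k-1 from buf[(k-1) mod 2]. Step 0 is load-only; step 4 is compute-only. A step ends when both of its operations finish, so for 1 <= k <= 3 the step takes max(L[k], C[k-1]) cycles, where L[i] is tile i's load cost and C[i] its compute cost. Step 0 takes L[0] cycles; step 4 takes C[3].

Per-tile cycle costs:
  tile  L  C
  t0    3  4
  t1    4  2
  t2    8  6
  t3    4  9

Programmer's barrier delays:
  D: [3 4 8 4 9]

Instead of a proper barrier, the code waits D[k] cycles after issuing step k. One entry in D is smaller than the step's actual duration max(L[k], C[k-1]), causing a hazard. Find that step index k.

step 0: need L[0]=3 = 3; D[0]=3 ok
step 1: need max(L[1]=4,C[0]=4) = 4; D[1]=4 ok
step 2: need max(L[2]=8,C[1]=2) = 8; D[2]=8 ok
step 3: need max(L[3]=4,C[2]=6) = 6; D[3]=4 SHORT
step 4: need C[3]=9 = 9; D[4]=9 ok

hazard at step 3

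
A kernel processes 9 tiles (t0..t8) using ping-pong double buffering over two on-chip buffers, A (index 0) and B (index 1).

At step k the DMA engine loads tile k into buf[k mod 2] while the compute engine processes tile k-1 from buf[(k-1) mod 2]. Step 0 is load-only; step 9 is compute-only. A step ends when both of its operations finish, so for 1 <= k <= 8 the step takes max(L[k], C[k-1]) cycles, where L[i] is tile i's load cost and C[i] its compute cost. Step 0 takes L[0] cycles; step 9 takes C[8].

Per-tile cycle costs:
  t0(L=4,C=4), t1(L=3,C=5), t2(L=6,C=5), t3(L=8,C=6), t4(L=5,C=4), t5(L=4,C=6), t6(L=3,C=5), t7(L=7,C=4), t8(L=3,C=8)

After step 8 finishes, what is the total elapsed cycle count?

step 0: L[0]=4 → dur=4, Σ=4 | A=load:t0 B=idle [load-only]
step 1: L[1]=3 C[0]=4 → dur=4, Σ=8 | A=compute:t0 B=load:t1 [compute-bound]
step 2: L[2]=6 C[1]=5 → dur=6, Σ=14 | A=load:t2 B=compute:t1 [load-bound]
step 3: L[3]=8 C[2]=5 → dur=8, Σ=22 | A=compute:t2 B=load:t3 [load-bound]
step 4: L[4]=5 C[3]=6 → dur=6, Σ=28 | A=load:t4 B=compute:t3 [compute-bound]
step 5: L[5]=4 C[4]=4 → dur=4, Σ=32 | A=compute:t4 B=load:t5 [tied]
step 6: L[6]=3 C[5]=6 → dur=6, Σ=38 | A=load:t6 B=compute:t5 [compute-bound]
step 7: L[7]=7 C[6]=5 → dur=7, Σ=45 | A=compute:t6 B=load:t7 [load-bound]
step 8: L[8]=3 C[7]=4 → dur=4, Σ=49 | A=load:t8 B=compute:t7 [compute-bound]
step 9: C[8]=8 → dur=8, Σ=57 | A=compute:t8 B=idle [compute-only]

end_cycle[8] = 49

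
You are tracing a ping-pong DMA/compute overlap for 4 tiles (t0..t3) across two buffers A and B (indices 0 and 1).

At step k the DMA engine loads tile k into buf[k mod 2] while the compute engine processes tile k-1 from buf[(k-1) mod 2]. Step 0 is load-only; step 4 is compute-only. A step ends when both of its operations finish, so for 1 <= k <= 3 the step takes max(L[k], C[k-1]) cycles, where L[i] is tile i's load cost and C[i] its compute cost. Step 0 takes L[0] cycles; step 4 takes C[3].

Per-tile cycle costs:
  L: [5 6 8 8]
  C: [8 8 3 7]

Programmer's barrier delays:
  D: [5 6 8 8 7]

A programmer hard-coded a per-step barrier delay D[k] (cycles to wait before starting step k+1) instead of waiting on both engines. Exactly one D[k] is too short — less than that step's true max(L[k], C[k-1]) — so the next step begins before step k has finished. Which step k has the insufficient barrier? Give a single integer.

[0] required=L[0]=5=5 vs D=5 ok
[1] required=max(L[1]=6,C[0]=8)=8 vs D=6 SHORT
[2] required=max(L[2]=8,C[1]=8)=8 vs D=8 ok
[3] required=max(L[3]=8,C[2]=3)=8 vs D=8 ok
[4] required=C[3]=7=7 vs D=7 ok

hazard at step 1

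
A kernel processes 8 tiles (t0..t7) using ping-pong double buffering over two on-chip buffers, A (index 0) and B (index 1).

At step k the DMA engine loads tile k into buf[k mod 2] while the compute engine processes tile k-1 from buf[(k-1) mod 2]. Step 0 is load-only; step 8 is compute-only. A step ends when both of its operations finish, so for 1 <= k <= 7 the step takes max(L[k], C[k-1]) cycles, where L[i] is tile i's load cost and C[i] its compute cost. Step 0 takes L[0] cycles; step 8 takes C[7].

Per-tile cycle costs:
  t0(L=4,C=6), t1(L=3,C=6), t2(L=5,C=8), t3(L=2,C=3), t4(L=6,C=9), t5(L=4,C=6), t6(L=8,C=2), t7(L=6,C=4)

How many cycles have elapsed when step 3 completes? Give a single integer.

[0] DMA t0→A (4c) ∥ CU idle ⇒ 4c, clock 4
[1] DMA t1→B (3c) ∥ CU A:t0 (6c) ⇒ 6c, clock 10
[2] DMA t2→A (5c) ∥ CU B:t1 (6c) ⇒ 6c, clock 16
[3] DMA t3→B (2c) ∥ CU A:t2 (8c) ⇒ 8c, clock 24
[4] DMA t4→A (6c) ∥ CU B:t3 (3c) ⇒ 6c, clock 30
[5] DMA t5→B (4c) ∥ CU A:t4 (9c) ⇒ 9c, clock 39
[6] DMA t6→A (8c) ∥ CU B:t5 (6c) ⇒ 8c, clock 47
[7] DMA t7→B (6c) ∥ CU A:t6 (2c) ⇒ 6c, clock 53
[8] DMA idle ∥ CU B:t7 (4c) ⇒ 4c, clock 57

end_cycle[3] = 24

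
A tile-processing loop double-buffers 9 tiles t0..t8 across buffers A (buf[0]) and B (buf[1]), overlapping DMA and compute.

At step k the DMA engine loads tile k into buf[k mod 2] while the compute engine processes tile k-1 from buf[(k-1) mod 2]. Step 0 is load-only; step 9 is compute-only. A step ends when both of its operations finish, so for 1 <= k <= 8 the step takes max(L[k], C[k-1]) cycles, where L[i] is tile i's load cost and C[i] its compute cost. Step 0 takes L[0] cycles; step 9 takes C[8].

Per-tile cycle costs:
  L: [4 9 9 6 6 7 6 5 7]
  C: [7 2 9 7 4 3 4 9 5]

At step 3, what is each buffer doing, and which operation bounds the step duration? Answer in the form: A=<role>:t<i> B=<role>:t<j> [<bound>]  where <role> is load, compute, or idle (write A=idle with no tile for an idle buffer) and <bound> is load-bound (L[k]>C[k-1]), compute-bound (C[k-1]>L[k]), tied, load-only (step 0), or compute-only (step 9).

step 3: A=compute:t2 B=load:t3 [compute-bound]

k=0 load=t0/4c comp=- wait=4 total=4
k=1 load=t1/9c comp=t0/7c wait=9 total=13
k=2 load=t2/9c comp=t1/2c wait=9 total=22
k=3 load=t3/6c comp=t2/9c wait=9 total=31
k=4 load=t4/6c comp=t3/7c wait=7 total=38
k=5 load=t5/7c comp=t4/4c wait=7 total=45
k=6 load=t6/6c comp=t5/3c wait=6 total=51
k=7 load=t7/5c comp=t6/4c wait=5 total=56
k=8 load=t8/7c comp=t7/9c wait=9 total=65
k=9 load=- comp=t8/5c wait=5 total=70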